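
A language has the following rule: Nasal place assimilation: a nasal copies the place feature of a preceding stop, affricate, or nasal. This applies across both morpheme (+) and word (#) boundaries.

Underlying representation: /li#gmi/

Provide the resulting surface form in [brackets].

/m/ after /g/ (velar) → [ŋ]

[li#gŋi]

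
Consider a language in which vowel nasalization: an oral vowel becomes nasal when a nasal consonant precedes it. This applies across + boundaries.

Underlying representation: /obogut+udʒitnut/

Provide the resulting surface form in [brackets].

/u/ after nasal /n/ → [ũ]

[obogut+udʒitnũt]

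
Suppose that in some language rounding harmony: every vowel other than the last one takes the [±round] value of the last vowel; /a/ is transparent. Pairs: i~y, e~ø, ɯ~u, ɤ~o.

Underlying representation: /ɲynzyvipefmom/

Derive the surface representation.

/i/ harmonizes with /o/ ([+round]) → [y]
/e/ harmonizes with /o/ ([+round]) → [ø]

[ɲynzyvypøfmom]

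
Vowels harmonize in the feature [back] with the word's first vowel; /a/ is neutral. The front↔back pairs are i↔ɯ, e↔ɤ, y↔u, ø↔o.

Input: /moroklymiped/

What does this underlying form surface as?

/y/ harmonizes with /o/ ([+back]) → [u]
/i/ harmonizes with /o/ ([+back]) → [ɯ]
/e/ harmonizes with /o/ ([+back]) → [ɤ]

[moroklumɯpɤd]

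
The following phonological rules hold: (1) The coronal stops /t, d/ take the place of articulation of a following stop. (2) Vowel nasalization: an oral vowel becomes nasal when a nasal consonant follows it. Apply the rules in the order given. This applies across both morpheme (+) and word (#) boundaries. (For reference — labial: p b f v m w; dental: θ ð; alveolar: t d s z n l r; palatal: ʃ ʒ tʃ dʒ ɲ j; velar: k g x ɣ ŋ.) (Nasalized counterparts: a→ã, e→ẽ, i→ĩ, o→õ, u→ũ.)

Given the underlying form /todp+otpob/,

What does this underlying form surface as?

[tobp+oppob]

Rule 1: /d/ before /p/ (labial) → [b]
Rule 1: /t/ before /p/ (labial) → [p]
After rule 1: tobp+oppob
Rule 2: no segment meets the rule's conditions; no change.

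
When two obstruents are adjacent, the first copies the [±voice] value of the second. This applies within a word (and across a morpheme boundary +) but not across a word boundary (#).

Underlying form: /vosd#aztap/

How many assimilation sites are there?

/s/ before /d/ (voiced) → [z]
/z/ before /t/ (voiceless) → [s]
2 segments change.

2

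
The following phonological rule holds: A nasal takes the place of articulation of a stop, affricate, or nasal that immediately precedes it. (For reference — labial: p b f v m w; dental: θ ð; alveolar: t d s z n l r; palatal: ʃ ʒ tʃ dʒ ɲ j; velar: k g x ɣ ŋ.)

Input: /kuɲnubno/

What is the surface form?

[kuɲɲubmo]

/n/ after /ɲ/ (palatal) → [ɲ]
/n/ after /b/ (labial) → [m]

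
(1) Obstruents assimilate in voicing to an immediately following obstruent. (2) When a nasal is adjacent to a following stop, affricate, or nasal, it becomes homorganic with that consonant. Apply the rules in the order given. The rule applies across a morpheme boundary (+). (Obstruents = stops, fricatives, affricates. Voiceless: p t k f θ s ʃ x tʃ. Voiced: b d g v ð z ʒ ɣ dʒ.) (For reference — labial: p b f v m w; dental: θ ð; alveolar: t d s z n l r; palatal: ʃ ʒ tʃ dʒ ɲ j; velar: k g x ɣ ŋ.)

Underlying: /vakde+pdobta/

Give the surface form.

Rule 1: /k/ before /d/ (voiced) → [g]
Rule 1: /p/ before /d/ (voiced) → [b]
Rule 1: /b/ before /t/ (voiceless) → [p]
After rule 1: vagde+bdopta
Rule 2: no segment meets the rule's conditions; no change.

[vagde+bdopta]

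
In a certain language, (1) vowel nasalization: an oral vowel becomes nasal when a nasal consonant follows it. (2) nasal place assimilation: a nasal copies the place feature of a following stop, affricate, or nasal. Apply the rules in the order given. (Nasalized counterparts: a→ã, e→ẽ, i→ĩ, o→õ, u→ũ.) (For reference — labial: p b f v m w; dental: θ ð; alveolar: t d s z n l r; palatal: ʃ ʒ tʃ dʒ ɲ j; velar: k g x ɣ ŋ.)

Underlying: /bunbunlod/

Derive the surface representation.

[bũmbũnlod]

Rule 1: /u/ before nasal /n/ → [ũ]
Rule 1: /u/ before nasal /n/ → [ũ]
After rule 1: bũnbũnlod
Rule 2: /n/ before /b/ (labial) → [m]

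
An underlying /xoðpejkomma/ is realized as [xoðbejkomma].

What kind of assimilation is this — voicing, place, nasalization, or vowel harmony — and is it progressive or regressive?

voicing assimilation, progressive

/p/→[b].
Each target copies a feature from the preceding segment, so the direction is progressive.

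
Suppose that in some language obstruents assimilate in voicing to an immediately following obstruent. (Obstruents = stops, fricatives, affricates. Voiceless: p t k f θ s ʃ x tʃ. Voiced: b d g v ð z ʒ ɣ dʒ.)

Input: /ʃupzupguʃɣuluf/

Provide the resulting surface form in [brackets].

[ʃubzubguʒɣuluf]

/p/ before /z/ (voiced) → [b]
/p/ before /g/ (voiced) → [b]
/ʃ/ before /ɣ/ (voiced) → [ʒ]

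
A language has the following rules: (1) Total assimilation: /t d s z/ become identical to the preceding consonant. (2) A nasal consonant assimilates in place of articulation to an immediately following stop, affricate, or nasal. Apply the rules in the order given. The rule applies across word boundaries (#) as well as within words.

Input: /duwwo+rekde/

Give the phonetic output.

[duwwo+rekke]

Rule 1: /d/ after /k/ → [k] (total assimilation)
After rule 1: duwwo+rekke
Rule 2: no segment meets the rule's conditions; no change.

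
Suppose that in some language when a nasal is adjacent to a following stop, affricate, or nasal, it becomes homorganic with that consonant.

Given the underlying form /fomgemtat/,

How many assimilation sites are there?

/m/ before /g/ (velar) → [ŋ]
/m/ before /t/ (alveolar) → [n]
2 segments change.

2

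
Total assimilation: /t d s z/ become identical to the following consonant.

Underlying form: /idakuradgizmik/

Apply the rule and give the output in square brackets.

[idakuraggimmik]

/d/ before /g/ → [g] (total assimilation)
/z/ before /m/ → [m] (total assimilation)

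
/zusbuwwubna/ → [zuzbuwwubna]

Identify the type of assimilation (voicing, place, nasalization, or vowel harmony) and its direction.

/s/→[z].
Each target copies a feature from the following segment, so the direction is regressive.

voicing assimilation, regressive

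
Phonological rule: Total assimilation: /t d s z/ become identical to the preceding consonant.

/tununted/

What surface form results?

[tununned]

/t/ after /n/ → [n] (total assimilation)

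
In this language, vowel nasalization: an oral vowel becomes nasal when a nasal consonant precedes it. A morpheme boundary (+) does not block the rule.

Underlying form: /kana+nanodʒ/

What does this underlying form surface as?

/a/ after nasal /n/ → [ã]
/a/ after nasal /n/ → [ã]
/o/ after nasal /n/ → [õ]

[kanã+nãnõdʒ]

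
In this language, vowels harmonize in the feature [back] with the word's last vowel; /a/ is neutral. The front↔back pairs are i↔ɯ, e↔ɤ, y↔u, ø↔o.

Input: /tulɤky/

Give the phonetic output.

[tyleky]

/u/ harmonizes with /y/ ([-back]) → [y]
/ɤ/ harmonizes with /y/ ([-back]) → [e]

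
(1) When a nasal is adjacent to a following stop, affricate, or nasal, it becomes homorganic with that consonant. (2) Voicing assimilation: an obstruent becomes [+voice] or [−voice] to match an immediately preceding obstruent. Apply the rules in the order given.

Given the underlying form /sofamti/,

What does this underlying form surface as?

Rule 1: /m/ before /t/ (alveolar) → [n]
After rule 1: sofanti
Rule 2: no segment meets the rule's conditions; no change.

[sofanti]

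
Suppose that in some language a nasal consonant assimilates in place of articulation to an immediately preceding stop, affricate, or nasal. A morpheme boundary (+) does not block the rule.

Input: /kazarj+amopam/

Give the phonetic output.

[kazarj+amopam]

no segment meets the rule's conditions; no change.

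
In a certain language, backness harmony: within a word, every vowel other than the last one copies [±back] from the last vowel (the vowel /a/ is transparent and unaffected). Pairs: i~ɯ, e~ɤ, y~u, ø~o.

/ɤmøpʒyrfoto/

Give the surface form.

[ɤmopʒurfoto]

/ø/ harmonizes with /o/ ([+back]) → [o]
/y/ harmonizes with /o/ ([+back]) → [u]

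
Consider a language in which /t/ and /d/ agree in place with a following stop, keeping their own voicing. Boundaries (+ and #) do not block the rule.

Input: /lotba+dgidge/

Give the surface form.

/t/ before /b/ (labial) → [p]
/d/ before /g/ (velar) → [g]
/d/ before /g/ (velar) → [g]

[lopba+ggigge]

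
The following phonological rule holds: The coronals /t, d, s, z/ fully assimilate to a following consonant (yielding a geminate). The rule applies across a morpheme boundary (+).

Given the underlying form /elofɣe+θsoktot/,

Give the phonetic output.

[elofɣe+θsoktot]

no segment meets the rule's conditions; no change.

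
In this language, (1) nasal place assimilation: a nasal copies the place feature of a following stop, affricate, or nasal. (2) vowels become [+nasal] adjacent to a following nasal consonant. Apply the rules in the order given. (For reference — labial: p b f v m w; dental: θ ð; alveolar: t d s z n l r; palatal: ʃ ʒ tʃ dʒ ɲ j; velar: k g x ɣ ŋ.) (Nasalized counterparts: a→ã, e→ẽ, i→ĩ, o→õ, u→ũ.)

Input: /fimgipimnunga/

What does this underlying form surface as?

Rule 1: /m/ before /g/ (velar) → [ŋ]
Rule 1: /m/ before /n/ (alveolar) → [n]
Rule 1: /n/ before /g/ (velar) → [ŋ]
After rule 1: fiŋgipinnuŋga
Rule 2: /i/ before nasal /ŋ/ → [ĩ]
Rule 2: /i/ before nasal /n/ → [ĩ]
Rule 2: /u/ before nasal /ŋ/ → [ũ]

[fĩŋgipĩnnũŋga]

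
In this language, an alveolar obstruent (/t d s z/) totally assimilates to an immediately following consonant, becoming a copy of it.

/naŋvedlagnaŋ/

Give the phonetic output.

[naŋvellagnaŋ]

/d/ before /l/ → [l] (total assimilation)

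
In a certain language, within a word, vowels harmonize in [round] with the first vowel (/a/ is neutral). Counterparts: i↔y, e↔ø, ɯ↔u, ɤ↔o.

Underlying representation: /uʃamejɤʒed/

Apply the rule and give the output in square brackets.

/e/ harmonizes with /u/ ([+round]) → [ø]
/ɤ/ harmonizes with /u/ ([+round]) → [o]
/e/ harmonizes with /u/ ([+round]) → [ø]

[uʃamøjoʒød]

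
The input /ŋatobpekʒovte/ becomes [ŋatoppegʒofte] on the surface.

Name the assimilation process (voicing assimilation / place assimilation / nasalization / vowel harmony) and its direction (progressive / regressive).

/b/→[p] /k/→[g] /v/→[f].
Each target copies a feature from the following segment, so the direction is regressive.

voicing assimilation, regressive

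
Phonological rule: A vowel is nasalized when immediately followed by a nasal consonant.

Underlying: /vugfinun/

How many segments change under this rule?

2

/i/ before nasal /n/ → [ĩ]
/u/ before nasal /n/ → [ũ]
2 segments change.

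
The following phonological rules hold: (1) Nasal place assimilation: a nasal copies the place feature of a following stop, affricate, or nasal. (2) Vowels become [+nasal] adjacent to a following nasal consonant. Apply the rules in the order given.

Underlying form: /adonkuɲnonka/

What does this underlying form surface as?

[adõŋkũnnõŋka]

Rule 1: /n/ before /k/ (velar) → [ŋ]
Rule 1: /ɲ/ before /n/ (alveolar) → [n]
Rule 1: /n/ before /k/ (velar) → [ŋ]
After rule 1: adoŋkunnoŋka
Rule 2: /o/ before nasal /ŋ/ → [õ]
Rule 2: /u/ before nasal /n/ → [ũ]
Rule 2: /o/ before nasal /ŋ/ → [õ]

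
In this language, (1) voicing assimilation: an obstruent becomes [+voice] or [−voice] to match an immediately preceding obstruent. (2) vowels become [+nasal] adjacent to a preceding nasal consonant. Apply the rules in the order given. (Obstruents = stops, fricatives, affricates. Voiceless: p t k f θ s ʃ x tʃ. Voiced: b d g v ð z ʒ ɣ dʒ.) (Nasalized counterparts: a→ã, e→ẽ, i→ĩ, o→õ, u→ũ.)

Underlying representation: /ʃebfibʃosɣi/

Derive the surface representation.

Rule 1: /f/ after /b/ (voiced) → [v]
Rule 1: /ʃ/ after /b/ (voiced) → [ʒ]
Rule 1: /ɣ/ after /s/ (voiceless) → [x]
After rule 1: ʃebvibʒosxi
Rule 2: no segment meets the rule's conditions; no change.

[ʃebvibʒosxi]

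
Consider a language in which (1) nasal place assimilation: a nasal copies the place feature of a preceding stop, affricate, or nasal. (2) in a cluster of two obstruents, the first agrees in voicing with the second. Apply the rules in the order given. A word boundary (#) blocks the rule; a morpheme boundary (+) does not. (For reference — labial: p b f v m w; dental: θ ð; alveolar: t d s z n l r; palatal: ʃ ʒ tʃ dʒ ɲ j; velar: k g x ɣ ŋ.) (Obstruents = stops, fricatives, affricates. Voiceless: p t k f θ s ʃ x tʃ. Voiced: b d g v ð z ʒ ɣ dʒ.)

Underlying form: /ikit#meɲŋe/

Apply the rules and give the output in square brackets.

[ikit#meɲɲe]

Rule 1: /ŋ/ after /ɲ/ (palatal) → [ɲ]
After rule 1: ikit#meɲɲe
Rule 2: no segment meets the rule's conditions; no change.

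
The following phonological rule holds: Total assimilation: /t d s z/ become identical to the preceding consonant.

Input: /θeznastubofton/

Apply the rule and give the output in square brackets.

/t/ after /s/ → [s] (total assimilation)
/t/ after /f/ → [f] (total assimilation)

[θeznassuboffon]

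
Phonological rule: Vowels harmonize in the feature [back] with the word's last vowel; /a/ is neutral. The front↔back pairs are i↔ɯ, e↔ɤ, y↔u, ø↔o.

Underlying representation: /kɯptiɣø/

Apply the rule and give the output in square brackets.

[kiptiɣø]

/ɯ/ harmonizes with /ø/ ([-back]) → [i]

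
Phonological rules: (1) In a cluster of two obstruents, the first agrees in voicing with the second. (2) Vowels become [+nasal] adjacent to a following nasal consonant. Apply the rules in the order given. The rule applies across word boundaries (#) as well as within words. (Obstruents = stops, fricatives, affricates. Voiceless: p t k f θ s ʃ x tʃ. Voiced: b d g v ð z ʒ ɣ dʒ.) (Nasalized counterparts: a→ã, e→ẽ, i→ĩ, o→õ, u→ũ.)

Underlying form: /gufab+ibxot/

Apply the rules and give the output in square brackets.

Rule 1: /b/ before /x/ (voiceless) → [p]
After rule 1: gufab+ipxot
Rule 2: no segment meets the rule's conditions; no change.

[gufab+ipxot]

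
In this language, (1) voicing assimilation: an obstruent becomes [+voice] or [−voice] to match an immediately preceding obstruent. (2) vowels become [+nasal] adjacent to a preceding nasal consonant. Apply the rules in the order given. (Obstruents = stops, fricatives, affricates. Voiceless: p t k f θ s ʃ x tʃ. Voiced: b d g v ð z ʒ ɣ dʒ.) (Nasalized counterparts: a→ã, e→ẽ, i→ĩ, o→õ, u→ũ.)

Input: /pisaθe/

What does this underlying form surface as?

Rule 1: no segment meets the rule's conditions; no change.
After rule 1: pisaθe
Rule 2: no segment meets the rule's conditions; no change.

[pisaθe]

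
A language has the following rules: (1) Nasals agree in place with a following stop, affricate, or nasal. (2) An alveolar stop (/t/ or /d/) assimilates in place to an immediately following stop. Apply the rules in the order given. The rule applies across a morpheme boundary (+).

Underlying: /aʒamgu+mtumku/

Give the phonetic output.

[aʒaŋgu+ntuŋku]

Rule 1: /m/ before /g/ (velar) → [ŋ]
Rule 1: /m/ before /t/ (alveolar) → [n]
Rule 1: /m/ before /k/ (velar) → [ŋ]
After rule 1: aʒaŋgu+ntuŋku
Rule 2: no segment meets the rule's conditions; no change.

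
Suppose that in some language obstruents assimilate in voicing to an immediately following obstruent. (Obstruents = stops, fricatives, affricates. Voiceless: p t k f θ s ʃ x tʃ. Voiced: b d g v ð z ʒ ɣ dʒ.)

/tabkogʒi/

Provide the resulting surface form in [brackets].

/b/ before /k/ (voiceless) → [p]

[tapkogʒi]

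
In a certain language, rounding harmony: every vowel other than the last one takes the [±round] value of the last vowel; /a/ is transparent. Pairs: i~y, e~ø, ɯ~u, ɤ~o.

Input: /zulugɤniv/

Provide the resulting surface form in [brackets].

/u/ harmonizes with /i/ ([-round]) → [ɯ]
/u/ harmonizes with /i/ ([-round]) → [ɯ]

[zɯlɯgɤniv]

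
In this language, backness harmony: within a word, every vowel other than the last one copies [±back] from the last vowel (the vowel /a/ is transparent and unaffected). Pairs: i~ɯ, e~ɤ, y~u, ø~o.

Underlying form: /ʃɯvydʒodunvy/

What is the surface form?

/ɯ/ harmonizes with /y/ ([-back]) → [i]
/o/ harmonizes with /y/ ([-back]) → [ø]
/u/ harmonizes with /y/ ([-back]) → [y]

[ʃivydʒødynvy]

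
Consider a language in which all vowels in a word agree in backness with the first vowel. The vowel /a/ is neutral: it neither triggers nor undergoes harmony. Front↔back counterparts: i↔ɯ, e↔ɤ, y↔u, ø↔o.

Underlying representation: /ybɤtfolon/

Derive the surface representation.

/ɤ/ harmonizes with /y/ ([-back]) → [e]
/o/ harmonizes with /y/ ([-back]) → [ø]
/o/ harmonizes with /y/ ([-back]) → [ø]

[ybetføløn]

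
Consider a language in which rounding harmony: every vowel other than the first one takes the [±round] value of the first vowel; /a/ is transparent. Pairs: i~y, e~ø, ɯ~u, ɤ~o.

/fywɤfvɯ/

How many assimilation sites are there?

/ɤ/ harmonizes with /y/ ([+round]) → [o]
/ɯ/ harmonizes with /y/ ([+round]) → [u]
2 segments change.

2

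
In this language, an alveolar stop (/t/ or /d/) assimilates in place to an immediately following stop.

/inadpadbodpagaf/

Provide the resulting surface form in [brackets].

/d/ before /p/ (labial) → [b]
/d/ before /b/ (labial) → [b]
/d/ before /p/ (labial) → [b]

[inabpabbobpagaf]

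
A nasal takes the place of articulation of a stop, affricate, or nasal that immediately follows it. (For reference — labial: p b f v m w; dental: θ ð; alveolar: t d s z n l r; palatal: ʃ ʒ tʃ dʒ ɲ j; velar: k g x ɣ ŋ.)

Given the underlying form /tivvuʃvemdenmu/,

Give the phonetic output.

/m/ before /d/ (alveolar) → [n]
/n/ before /m/ (labial) → [m]

[tivvuʃvendemmu]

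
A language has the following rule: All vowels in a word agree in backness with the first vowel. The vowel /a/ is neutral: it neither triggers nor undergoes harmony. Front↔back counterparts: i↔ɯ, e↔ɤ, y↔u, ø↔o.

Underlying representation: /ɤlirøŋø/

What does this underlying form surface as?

/i/ harmonizes with /ɤ/ ([+back]) → [ɯ]
/ø/ harmonizes with /ɤ/ ([+back]) → [o]
/ø/ harmonizes with /ɤ/ ([+back]) → [o]

[ɤlɯroŋo]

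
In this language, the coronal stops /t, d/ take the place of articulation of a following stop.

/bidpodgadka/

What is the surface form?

[bibpoggagka]

/d/ before /p/ (labial) → [b]
/d/ before /g/ (velar) → [g]
/d/ before /k/ (velar) → [g]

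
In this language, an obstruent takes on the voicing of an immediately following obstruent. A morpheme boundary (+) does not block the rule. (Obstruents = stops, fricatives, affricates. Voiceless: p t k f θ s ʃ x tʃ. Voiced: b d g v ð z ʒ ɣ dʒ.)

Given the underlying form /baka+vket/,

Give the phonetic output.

[baka+fket]

/v/ before /k/ (voiceless) → [f]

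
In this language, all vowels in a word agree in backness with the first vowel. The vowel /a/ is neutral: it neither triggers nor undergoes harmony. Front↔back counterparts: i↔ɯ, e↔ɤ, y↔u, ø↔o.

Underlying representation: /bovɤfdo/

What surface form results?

[bovɤfdo]

no segment meets the rule's conditions; no change.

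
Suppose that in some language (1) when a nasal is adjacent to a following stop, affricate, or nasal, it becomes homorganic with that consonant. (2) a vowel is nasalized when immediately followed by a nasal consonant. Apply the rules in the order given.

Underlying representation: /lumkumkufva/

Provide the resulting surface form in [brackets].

Rule 1: /m/ before /k/ (velar) → [ŋ]
Rule 1: /m/ before /k/ (velar) → [ŋ]
After rule 1: luŋkuŋkufva
Rule 2: /u/ before nasal /ŋ/ → [ũ]
Rule 2: /u/ before nasal /ŋ/ → [ũ]

[lũŋkũŋkufva]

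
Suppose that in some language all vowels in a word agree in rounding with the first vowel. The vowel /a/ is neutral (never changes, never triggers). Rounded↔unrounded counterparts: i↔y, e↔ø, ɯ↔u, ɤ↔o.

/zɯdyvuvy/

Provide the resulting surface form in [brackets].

/y/ harmonizes with /ɯ/ ([-round]) → [i]
/u/ harmonizes with /ɯ/ ([-round]) → [ɯ]
/y/ harmonizes with /ɯ/ ([-round]) → [i]

[zɯdivɯvi]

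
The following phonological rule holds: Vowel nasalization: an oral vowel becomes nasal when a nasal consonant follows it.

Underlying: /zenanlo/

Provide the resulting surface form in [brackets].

[zẽnãnlo]

/e/ before nasal /n/ → [ẽ]
/a/ before nasal /n/ → [ã]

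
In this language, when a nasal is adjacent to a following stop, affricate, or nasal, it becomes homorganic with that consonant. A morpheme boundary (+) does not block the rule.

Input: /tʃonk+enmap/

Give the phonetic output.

/n/ before /k/ (velar) → [ŋ]
/n/ before /m/ (labial) → [m]

[tʃoŋk+emmap]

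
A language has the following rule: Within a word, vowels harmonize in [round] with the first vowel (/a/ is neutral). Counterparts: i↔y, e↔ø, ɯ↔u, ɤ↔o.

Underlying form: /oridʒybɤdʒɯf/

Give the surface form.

[orydʒybodʒuf]

/i/ harmonizes with /o/ ([+round]) → [y]
/ɤ/ harmonizes with /o/ ([+round]) → [o]
/ɯ/ harmonizes with /o/ ([+round]) → [u]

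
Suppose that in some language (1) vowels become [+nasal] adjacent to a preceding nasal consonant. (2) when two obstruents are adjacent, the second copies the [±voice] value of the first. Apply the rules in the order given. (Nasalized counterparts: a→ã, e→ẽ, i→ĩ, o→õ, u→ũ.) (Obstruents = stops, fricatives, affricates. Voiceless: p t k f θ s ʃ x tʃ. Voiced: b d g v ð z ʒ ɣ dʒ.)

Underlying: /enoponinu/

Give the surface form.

[enõponĩnũ]

Rule 1: /o/ after nasal /n/ → [õ]
Rule 1: /i/ after nasal /n/ → [ĩ]
Rule 1: /u/ after nasal /n/ → [ũ]
After rule 1: enõponĩnũ
Rule 2: no segment meets the rule's conditions; no change.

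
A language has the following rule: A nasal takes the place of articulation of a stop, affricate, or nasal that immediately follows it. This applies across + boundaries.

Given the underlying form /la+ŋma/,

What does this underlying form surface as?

/ŋ/ before /m/ (labial) → [m]

[la+mma]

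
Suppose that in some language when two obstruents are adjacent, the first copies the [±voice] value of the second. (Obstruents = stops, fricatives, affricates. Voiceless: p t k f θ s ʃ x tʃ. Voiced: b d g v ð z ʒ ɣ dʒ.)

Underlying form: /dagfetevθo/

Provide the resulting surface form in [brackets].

[dakfetefθo]

/g/ before /f/ (voiceless) → [k]
/v/ before /θ/ (voiceless) → [f]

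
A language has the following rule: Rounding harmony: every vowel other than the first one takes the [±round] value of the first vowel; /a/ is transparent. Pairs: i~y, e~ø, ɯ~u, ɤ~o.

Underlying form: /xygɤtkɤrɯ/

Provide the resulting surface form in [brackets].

[xygotkoru]

/ɤ/ harmonizes with /y/ ([+round]) → [o]
/ɤ/ harmonizes with /y/ ([+round]) → [o]
/ɯ/ harmonizes with /y/ ([+round]) → [u]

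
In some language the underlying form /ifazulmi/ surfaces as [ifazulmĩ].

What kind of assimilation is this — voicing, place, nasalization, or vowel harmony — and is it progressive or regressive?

nasalization, progressive

/i/→[ĩ].
Each target copies a feature from the preceding segment, so the direction is progressive.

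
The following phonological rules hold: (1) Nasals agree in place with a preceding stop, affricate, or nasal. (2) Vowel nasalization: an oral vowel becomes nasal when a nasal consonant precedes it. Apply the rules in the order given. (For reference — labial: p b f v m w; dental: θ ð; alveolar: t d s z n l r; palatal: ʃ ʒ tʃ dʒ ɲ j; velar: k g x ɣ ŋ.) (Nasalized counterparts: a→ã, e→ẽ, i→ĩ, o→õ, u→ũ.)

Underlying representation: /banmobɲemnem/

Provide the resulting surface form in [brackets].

[bannõbmẽmmẽm]

Rule 1: /m/ after /n/ (alveolar) → [n]
Rule 1: /ɲ/ after /b/ (labial) → [m]
Rule 1: /n/ after /m/ (labial) → [m]
After rule 1: bannobmemmem
Rule 2: /o/ after nasal /n/ → [õ]
Rule 2: /e/ after nasal /m/ → [ẽ]
Rule 2: /e/ after nasal /m/ → [ẽ]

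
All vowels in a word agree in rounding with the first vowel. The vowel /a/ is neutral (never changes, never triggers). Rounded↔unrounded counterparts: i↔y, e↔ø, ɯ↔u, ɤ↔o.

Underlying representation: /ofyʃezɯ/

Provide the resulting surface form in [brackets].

/e/ harmonizes with /o/ ([+round]) → [ø]
/ɯ/ harmonizes with /o/ ([+round]) → [u]

[ofyʃøzu]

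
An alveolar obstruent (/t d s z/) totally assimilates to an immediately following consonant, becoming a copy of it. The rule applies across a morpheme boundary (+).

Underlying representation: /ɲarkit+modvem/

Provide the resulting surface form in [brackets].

[ɲarkim+movvem]

/t/ before /m/ → [m] (total assimilation)
/d/ before /v/ → [v] (total assimilation)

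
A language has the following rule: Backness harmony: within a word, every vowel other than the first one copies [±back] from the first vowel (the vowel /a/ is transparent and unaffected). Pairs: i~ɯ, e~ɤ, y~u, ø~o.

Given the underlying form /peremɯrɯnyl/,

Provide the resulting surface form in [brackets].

/ɯ/ harmonizes with /e/ ([-back]) → [i]
/ɯ/ harmonizes with /e/ ([-back]) → [i]

[peremirinyl]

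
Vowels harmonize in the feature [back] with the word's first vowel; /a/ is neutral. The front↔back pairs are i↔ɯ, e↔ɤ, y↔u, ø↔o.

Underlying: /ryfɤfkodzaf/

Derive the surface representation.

/ɤ/ harmonizes with /y/ ([-back]) → [e]
/o/ harmonizes with /y/ ([-back]) → [ø]

[ryfefkødzaf]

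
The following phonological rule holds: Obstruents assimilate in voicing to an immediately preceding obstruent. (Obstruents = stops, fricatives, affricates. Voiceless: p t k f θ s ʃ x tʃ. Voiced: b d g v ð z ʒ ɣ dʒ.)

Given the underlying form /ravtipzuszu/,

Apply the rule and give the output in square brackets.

[ravdipsussu]

/t/ after /v/ (voiced) → [d]
/z/ after /p/ (voiceless) → [s]
/z/ after /s/ (voiceless) → [s]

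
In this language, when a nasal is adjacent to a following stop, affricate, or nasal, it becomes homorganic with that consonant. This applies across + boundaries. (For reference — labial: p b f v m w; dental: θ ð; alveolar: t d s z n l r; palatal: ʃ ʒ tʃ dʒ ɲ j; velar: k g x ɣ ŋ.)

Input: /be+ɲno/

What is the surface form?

[be+nno]

/ɲ/ before /n/ (alveolar) → [n]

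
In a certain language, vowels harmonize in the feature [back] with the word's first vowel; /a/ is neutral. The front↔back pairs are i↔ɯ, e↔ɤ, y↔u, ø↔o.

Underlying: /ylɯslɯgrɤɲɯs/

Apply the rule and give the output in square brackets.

/ɯ/ harmonizes with /y/ ([-back]) → [i]
/ɯ/ harmonizes with /y/ ([-back]) → [i]
/ɤ/ harmonizes with /y/ ([-back]) → [e]
/ɯ/ harmonizes with /y/ ([-back]) → [i]

[ylisligreɲis]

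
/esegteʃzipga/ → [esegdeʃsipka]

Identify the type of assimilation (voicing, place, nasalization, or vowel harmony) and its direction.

/t/→[d] /z/→[s] /g/→[k].
Each target copies a feature from the preceding segment, so the direction is progressive.

voicing assimilation, progressive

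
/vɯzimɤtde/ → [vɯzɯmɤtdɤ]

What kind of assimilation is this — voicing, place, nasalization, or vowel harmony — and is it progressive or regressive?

/i/→[ɯ] /e/→[ɤ].
Vowels agree with the first vowel, so the harmony is progressive.

vowel harmony, progressive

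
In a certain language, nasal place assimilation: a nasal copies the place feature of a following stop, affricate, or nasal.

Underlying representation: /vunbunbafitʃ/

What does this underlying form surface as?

[vumbumbafitʃ]

/n/ before /b/ (labial) → [m]
/n/ before /b/ (labial) → [m]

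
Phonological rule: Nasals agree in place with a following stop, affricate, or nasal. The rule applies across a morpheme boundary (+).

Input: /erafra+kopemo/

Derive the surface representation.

no segment meets the rule's conditions; no change.

[erafra+kopemo]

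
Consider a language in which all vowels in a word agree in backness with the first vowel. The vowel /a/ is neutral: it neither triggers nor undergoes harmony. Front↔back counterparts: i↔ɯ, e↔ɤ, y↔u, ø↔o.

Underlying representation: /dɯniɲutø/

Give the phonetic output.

[dɯnɯɲuto]

/i/ harmonizes with /ɯ/ ([+back]) → [ɯ]
/ø/ harmonizes with /ɯ/ ([+back]) → [o]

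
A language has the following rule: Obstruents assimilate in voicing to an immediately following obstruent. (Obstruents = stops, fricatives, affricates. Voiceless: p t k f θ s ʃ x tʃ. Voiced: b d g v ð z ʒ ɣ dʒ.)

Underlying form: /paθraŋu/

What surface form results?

[paθraŋu]

no segment meets the rule's conditions; no change.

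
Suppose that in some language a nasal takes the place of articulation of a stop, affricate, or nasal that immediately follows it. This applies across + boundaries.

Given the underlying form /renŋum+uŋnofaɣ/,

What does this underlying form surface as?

[reŋŋum+unnofaɣ]

/n/ before /ŋ/ (velar) → [ŋ]
/ŋ/ before /n/ (alveolar) → [n]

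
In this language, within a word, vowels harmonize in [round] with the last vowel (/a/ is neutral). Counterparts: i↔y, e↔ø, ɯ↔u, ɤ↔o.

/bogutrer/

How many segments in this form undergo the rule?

/o/ harmonizes with /e/ ([-round]) → [ɤ]
/u/ harmonizes with /e/ ([-round]) → [ɯ]
2 segments change.

2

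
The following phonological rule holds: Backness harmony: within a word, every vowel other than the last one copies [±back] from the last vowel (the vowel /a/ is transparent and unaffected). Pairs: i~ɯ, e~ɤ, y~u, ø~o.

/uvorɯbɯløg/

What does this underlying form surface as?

/u/ harmonizes with /ø/ ([-back]) → [y]
/o/ harmonizes with /ø/ ([-back]) → [ø]
/ɯ/ harmonizes with /ø/ ([-back]) → [i]
/ɯ/ harmonizes with /ø/ ([-back]) → [i]

[yvøribiløg]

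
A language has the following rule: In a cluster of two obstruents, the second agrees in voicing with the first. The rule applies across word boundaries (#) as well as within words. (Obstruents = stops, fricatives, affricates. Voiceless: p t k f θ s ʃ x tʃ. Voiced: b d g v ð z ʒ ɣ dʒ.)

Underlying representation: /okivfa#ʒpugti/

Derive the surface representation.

/f/ after /v/ (voiced) → [v]
/p/ after /ʒ/ (voiced) → [b]
/t/ after /g/ (voiced) → [d]

[okivva#ʒbugdi]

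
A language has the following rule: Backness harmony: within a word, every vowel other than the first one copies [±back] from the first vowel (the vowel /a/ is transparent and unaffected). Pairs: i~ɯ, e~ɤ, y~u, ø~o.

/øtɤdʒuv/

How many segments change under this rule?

/ɤ/ harmonizes with /ø/ ([-back]) → [e]
/u/ harmonizes with /ø/ ([-back]) → [y]
2 segments change.

2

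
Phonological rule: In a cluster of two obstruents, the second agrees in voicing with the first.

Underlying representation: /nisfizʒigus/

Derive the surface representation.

no segment meets the rule's conditions; no change.

[nisfizʒigus]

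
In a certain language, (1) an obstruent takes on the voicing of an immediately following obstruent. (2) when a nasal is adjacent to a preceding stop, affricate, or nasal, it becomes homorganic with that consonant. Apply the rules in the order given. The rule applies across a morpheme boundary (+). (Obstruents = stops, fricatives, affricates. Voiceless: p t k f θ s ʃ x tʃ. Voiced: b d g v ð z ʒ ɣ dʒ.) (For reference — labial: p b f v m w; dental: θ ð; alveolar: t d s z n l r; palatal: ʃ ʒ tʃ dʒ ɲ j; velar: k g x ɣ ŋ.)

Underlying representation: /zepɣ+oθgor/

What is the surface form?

[zebɣ+oðgor]

Rule 1: /p/ before /ɣ/ (voiced) → [b]
Rule 1: /θ/ before /g/ (voiced) → [ð]
After rule 1: zebɣ+oðgor
Rule 2: no segment meets the rule's conditions; no change.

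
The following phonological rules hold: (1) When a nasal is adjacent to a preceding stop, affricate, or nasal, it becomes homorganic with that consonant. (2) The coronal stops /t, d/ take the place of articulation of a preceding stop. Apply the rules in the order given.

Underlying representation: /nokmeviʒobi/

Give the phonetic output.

[nokŋeviʒobi]

Rule 1: /m/ after /k/ (velar) → [ŋ]
After rule 1: nokŋeviʒobi
Rule 2: no segment meets the rule's conditions; no change.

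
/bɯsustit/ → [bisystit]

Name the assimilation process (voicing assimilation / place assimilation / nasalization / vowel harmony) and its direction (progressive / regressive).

/ɯ/→[i] /u/→[y].
Vowels agree with the last vowel, so the harmony is regressive.

vowel harmony, regressive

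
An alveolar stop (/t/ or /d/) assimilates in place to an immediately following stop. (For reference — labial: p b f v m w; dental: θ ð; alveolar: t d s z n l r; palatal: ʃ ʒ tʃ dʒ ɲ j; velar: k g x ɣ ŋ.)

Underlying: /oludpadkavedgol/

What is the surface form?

[olubpagkaveggol]

/d/ before /p/ (labial) → [b]
/d/ before /k/ (velar) → [g]
/d/ before /g/ (velar) → [g]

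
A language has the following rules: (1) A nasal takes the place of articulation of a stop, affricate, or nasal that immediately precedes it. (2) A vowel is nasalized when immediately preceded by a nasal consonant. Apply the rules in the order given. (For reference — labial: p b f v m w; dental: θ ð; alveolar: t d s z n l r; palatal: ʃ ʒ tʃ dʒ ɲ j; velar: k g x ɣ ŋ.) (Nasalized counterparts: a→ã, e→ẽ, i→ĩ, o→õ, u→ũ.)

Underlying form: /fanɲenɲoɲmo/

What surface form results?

[fannẽnnõɲɲõ]

Rule 1: /ɲ/ after /n/ (alveolar) → [n]
Rule 1: /ɲ/ after /n/ (alveolar) → [n]
Rule 1: /m/ after /ɲ/ (palatal) → [ɲ]
After rule 1: fannennoɲɲo
Rule 2: /e/ after nasal /n/ → [ẽ]
Rule 2: /o/ after nasal /n/ → [õ]
Rule 2: /o/ after nasal /ɲ/ → [õ]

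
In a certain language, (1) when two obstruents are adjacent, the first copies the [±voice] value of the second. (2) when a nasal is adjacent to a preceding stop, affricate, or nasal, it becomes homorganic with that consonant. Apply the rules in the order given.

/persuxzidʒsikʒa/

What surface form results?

Rule 1: /x/ before /z/ (voiced) → [ɣ]
Rule 1: /dʒ/ before /s/ (voiceless) → [tʃ]
Rule 1: /k/ before /ʒ/ (voiced) → [g]
After rule 1: persuɣzitʃsigʒa
Rule 2: no segment meets the rule's conditions; no change.

[persuɣzitʃsigʒa]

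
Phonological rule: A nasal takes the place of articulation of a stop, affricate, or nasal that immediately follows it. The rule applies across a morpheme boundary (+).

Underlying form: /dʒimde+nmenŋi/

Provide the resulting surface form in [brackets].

[dʒinde+mmeŋŋi]

/m/ before /d/ (alveolar) → [n]
/n/ before /m/ (labial) → [m]
/n/ before /ŋ/ (velar) → [ŋ]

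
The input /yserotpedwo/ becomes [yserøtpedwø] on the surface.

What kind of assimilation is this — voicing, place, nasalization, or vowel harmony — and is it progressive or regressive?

vowel harmony, progressive

/o/→[ø] /o/→[ø].
Vowels agree with the first vowel, so the harmony is progressive.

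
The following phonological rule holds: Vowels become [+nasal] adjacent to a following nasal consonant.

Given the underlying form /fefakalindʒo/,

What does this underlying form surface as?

[fefakalĩndʒo]

/i/ before nasal /n/ → [ĩ]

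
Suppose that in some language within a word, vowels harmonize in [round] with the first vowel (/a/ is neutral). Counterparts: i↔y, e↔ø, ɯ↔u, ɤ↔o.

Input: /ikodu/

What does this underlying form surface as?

/o/ harmonizes with /i/ ([-round]) → [ɤ]
/u/ harmonizes with /i/ ([-round]) → [ɯ]

[ikɤdɯ]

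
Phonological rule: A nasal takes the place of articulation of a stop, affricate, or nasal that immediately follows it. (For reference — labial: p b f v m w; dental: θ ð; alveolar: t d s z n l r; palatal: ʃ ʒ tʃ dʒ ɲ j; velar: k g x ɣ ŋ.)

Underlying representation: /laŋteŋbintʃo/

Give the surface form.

/ŋ/ before /t/ (alveolar) → [n]
/ŋ/ before /b/ (labial) → [m]
/n/ before /tʃ/ (palatal) → [ɲ]

[lantembiɲtʃo]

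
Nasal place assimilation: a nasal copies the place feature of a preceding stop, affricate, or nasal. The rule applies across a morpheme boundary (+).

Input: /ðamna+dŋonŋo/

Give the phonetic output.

/n/ after /m/ (labial) → [m]
/ŋ/ after /d/ (alveolar) → [n]
/ŋ/ after /n/ (alveolar) → [n]

[ðamma+dnonno]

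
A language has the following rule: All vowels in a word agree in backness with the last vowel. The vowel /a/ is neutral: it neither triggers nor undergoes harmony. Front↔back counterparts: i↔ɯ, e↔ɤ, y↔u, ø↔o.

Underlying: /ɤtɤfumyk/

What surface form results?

[etefymyk]

/ɤ/ harmonizes with /y/ ([-back]) → [e]
/ɤ/ harmonizes with /y/ ([-back]) → [e]
/u/ harmonizes with /y/ ([-back]) → [y]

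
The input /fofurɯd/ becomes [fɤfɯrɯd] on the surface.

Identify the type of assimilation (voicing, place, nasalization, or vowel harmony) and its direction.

/o/→[ɤ] /u/→[ɯ].
Vowels agree with the last vowel, so the harmony is regressive.

vowel harmony, regressive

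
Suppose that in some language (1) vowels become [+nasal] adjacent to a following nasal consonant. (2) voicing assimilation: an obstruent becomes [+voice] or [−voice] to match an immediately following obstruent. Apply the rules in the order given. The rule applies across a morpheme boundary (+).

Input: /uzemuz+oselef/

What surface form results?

[uzẽmuz+oselef]

Rule 1: /e/ before nasal /m/ → [ẽ]
After rule 1: uzẽmuz+oselef
Rule 2: no segment meets the rule's conditions; no change.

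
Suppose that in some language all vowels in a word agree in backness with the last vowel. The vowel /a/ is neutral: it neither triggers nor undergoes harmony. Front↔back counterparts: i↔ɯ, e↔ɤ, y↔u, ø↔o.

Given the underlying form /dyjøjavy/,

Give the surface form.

[dyjøjavy]

no segment meets the rule's conditions; no change.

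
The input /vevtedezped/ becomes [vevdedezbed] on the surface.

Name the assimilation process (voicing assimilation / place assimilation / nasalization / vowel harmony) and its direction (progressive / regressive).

/t/→[d] /p/→[b].
Each target copies a feature from the preceding segment, so the direction is progressive.

voicing assimilation, progressive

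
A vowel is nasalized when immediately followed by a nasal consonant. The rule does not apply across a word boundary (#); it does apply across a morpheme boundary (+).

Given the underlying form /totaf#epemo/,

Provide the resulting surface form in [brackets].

[totaf#epẽmo]

/e/ before nasal /m/ → [ẽ]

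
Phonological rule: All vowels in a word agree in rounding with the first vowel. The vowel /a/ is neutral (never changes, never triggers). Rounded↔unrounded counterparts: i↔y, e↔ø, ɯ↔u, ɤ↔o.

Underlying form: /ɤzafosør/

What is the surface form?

/o/ harmonizes with /ɤ/ ([-round]) → [ɤ]
/ø/ harmonizes with /ɤ/ ([-round]) → [e]

[ɤzafɤser]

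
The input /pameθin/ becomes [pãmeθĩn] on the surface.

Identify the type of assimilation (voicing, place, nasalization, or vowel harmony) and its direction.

/a/→[ã] /i/→[ĩ].
Each target copies a feature from the following segment, so the direction is regressive.

nasalization, regressive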